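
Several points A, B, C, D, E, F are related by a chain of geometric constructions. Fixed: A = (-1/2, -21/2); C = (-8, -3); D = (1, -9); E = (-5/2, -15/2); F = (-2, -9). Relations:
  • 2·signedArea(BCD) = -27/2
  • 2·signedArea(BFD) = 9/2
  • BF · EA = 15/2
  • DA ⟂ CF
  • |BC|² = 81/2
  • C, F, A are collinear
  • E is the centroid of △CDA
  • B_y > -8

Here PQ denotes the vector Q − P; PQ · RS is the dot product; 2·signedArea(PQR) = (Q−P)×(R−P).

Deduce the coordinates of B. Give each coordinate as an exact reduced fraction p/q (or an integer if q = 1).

1. B_x = -7/2  [2·signedArea(BCD) = -27/2 ∩ BF · EA = 15/2]
2. B_y = -15/2  [2·signedArea(BCD) = -27/2 ∩ BF · EA = 15/2]
   → B = (-7/2, -15/2)

B = (-7/2, -15/2)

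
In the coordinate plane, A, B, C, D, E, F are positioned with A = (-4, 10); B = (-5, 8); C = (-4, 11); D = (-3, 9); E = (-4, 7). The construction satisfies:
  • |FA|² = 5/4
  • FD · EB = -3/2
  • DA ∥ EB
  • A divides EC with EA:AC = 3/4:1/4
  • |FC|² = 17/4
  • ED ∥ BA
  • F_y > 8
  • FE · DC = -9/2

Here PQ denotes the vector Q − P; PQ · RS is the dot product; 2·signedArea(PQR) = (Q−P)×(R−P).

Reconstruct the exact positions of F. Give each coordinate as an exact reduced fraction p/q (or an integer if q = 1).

1. F_x = -9/2  [FD · EB = -3/2 ∩ FE · DC = -9/2]
2. F_y = 9  [FD · EB = -3/2 ∩ FE · DC = -9/2]
   → F = (-9/2, 9)

F = (-9/2, 9)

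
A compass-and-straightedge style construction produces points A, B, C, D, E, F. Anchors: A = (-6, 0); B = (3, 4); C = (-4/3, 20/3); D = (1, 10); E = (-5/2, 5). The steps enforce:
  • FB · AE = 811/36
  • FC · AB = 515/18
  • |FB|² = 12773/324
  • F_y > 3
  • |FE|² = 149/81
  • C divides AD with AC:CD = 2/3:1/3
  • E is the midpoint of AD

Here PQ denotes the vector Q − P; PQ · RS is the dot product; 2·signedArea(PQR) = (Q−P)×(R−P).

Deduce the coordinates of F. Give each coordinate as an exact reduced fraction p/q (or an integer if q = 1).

F = (-59/18, 35/9)

1. F_x = -59/18  [FB · AE = 811/36 ∩ FC · AB = 515/18]
2. F_y = 35/9  [FB · AE = 811/36 ∩ FC · AB = 515/18]
   → F = (-59/18, 35/9)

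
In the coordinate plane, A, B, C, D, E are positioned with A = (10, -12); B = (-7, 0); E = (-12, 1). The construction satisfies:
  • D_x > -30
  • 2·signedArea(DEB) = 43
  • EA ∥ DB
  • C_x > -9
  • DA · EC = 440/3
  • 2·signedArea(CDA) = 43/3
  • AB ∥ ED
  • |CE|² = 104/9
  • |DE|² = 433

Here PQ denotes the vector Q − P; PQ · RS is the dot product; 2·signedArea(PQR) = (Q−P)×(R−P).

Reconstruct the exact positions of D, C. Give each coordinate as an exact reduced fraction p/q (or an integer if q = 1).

C = (-26/3, 1/3)
D = (-29, 13)

1. D_x = -29  [EA ∥ DB ∩ AB ∥ ED]
2. D_y = 13  [EA ∥ DB ∩ AB ∥ ED]
   → D = (-29, 13)
3. C_x = -26/3  [2·signedArea(CDA) = 43/3 ∩ DA · EC = 440/3]
4. C_y = 1/3  [2·signedArea(CDA) = 43/3 ∩ DA · EC = 440/3]
   → C = (-26/3, 1/3)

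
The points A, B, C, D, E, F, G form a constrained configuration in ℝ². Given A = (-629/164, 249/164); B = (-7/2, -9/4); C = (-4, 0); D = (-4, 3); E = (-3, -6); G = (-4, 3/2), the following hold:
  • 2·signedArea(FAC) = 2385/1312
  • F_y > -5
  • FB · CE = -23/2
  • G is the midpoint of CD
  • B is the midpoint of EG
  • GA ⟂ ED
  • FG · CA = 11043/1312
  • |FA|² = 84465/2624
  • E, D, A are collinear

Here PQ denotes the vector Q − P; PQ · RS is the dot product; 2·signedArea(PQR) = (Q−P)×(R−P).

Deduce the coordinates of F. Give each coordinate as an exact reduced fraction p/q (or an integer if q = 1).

F = (-13/4, -33/8)

1. F_x = -13/4  [2·signedArea(FAC) = 2385/1312 ∩ FB · CE = -23/2]
2. F_y = -33/8  [2·signedArea(FAC) = 2385/1312 ∩ FB · CE = -23/2]
   → F = (-13/4, -33/8)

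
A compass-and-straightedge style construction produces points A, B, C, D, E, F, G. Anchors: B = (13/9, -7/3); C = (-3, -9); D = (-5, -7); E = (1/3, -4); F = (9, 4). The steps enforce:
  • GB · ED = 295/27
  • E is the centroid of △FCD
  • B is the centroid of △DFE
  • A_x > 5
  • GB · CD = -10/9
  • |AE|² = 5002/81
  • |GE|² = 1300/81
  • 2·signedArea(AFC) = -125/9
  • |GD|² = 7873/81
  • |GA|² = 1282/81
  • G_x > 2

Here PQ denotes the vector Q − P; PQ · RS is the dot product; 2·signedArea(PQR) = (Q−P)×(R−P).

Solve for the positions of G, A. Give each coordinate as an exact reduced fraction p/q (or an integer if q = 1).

1. G_x = 23/9  [GB · CD = -10/9 ∩ GB · ED = 295/27]
2. G_y = -2/3  [GB · CD = -10/9 ∩ GB · ED = 295/27]
   → G = (23/9, -2/3)
3. A_x = 52/9  [line 13·x + -12·y + -496/9 = 0 ∩ |AE|² = 5002/81]
4. A_y = 5/3  [line 13·x + -12·y + -496/9 = 0 ∩ |AE|² = 5002/81]
   → A = (52/9, 5/3)

A = (52/9, 5/3)
G = (23/9, -2/3)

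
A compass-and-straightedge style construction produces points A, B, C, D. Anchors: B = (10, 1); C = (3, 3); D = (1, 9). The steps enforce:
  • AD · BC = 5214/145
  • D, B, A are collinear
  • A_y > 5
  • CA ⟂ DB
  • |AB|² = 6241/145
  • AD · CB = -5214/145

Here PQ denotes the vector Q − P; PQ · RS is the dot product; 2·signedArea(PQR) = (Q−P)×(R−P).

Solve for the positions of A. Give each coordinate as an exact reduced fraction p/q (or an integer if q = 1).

A = (739/145, 777/145)

1. A_x = 739/145  [D, B, A are collinear ∩ CA ⟂ DB]
2. A_y = 777/145  [D, B, A are collinear ∩ CA ⟂ DB]
   → A = (739/145, 777/145)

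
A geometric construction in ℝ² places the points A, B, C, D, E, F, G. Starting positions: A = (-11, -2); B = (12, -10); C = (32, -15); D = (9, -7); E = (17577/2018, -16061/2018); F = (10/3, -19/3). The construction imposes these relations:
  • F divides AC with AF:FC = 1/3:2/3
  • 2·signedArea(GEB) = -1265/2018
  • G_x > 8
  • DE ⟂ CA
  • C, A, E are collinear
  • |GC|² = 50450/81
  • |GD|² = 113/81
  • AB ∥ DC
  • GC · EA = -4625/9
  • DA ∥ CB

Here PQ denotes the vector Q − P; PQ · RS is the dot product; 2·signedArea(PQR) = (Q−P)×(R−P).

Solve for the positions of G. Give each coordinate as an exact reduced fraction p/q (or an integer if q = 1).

1. G_x = 73/9  [2·signedArea(GEB) = -1265/2018 ∩ GC · EA = -4625/9]
2. G_y = -70/9  [2·signedArea(GEB) = -1265/2018 ∩ GC · EA = -4625/9]
   → G = (73/9, -70/9)

G = (73/9, -70/9)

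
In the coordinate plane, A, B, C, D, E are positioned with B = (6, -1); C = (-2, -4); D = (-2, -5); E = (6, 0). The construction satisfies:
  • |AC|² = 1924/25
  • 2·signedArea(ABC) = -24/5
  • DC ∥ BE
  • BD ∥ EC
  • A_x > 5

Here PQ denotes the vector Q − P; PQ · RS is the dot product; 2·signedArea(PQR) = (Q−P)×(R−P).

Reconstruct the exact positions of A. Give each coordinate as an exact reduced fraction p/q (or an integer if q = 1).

A = (6, -2/5)

1. A_x = 6  [line 3·x + -8·y + -106/5 = 0 ∩ |AC|² = 1924/25]
2. A_y = -2/5  [line 3·x + -8·y + -106/5 = 0 ∩ |AC|² = 1924/25]
   → A = (6, -2/5)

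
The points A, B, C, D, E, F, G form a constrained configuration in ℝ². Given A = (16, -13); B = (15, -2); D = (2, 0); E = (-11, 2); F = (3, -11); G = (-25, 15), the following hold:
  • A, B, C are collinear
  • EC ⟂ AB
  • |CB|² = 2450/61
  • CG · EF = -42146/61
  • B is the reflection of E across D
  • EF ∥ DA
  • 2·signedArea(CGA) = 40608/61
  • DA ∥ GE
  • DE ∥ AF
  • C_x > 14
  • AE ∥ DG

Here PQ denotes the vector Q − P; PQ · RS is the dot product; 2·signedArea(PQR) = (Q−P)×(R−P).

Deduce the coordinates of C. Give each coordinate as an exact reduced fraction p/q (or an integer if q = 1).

1. C_x = 880/61  [A, B, C are collinear ∩ EC ⟂ AB]
2. C_y = 263/61  [A, B, C are collinear ∩ EC ⟂ AB]
   → C = (880/61, 263/61)

C = (880/61, 263/61)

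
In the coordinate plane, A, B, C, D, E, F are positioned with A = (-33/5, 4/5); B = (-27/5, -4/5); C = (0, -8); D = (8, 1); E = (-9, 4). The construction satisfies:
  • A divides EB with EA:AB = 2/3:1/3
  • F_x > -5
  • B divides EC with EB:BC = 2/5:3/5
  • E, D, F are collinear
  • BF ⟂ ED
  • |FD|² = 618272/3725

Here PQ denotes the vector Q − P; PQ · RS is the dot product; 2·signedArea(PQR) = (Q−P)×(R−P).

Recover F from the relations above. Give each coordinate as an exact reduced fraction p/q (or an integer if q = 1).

F = (-3492/745, 2413/745)

1. F_x = -3492/745  [E, D, F are collinear ∩ BF ⟂ ED]
2. F_y = 2413/745  [E, D, F are collinear ∩ BF ⟂ ED]
   → F = (-3492/745, 2413/745)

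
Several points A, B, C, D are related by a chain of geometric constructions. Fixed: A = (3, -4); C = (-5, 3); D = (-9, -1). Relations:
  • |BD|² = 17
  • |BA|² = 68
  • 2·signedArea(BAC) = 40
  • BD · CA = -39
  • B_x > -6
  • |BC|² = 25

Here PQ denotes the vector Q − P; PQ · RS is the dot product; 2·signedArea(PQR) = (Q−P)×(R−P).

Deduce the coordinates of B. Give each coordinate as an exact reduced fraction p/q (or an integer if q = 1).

1. B_x = -5  [2·signedArea(BAC) = 40 ∩ BD · CA = -39]
2. B_y = -2  [2·signedArea(BAC) = 40 ∩ BD · CA = -39]
   → B = (-5, -2)

B = (-5, -2)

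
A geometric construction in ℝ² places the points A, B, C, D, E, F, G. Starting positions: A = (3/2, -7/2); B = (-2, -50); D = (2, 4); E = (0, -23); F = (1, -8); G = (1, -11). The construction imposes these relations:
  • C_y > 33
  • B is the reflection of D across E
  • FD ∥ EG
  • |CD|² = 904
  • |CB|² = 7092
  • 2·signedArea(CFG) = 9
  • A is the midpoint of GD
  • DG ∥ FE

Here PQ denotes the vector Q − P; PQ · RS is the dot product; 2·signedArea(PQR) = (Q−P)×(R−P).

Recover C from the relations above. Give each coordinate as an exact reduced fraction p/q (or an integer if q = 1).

C = (4, 34)

1. C_x = 4  [2·signedArea(CFG) = 9]
2. C_y = 34  [|CB|² = 7092]
   → C = (4, 34)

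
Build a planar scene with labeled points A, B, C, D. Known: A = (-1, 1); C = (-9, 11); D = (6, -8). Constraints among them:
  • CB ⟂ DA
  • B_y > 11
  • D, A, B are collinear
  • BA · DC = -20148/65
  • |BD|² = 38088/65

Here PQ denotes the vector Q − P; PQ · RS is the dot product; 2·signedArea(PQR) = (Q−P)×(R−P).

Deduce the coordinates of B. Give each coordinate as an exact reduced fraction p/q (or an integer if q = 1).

B = (-576/65, 722/65)

1. B_x = -576/65  [D, A, B are collinear ∩ CB ⟂ DA]
2. B_y = 722/65  [D, A, B are collinear ∩ CB ⟂ DA]
   → B = (-576/65, 722/65)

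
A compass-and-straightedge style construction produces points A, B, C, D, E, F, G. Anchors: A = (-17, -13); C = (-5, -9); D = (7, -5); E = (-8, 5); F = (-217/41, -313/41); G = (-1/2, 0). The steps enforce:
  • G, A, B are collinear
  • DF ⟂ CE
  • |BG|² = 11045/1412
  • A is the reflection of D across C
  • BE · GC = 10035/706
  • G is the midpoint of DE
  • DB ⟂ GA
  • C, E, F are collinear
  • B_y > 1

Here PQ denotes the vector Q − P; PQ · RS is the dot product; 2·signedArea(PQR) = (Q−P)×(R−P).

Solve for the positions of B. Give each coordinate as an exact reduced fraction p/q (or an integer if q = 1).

1. B_x = 599/353  [G, A, B are collinear ∩ DB ⟂ GA]
2. B_y = 611/353  [G, A, B are collinear ∩ DB ⟂ GA]
   → B = (599/353, 611/353)

B = (599/353, 611/353)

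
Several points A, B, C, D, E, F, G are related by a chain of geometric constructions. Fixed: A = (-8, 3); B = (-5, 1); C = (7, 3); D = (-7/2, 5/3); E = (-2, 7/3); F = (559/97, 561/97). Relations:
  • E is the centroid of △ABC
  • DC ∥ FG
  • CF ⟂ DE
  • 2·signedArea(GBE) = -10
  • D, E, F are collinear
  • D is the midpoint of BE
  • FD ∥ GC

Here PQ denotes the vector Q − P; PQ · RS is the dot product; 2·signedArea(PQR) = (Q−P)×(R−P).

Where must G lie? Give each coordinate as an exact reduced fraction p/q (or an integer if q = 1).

1. G_x = 3155/194  [FD ∥ GC ∩ DC ∥ FG]
2. G_y = 2071/291  [FD ∥ GC ∩ DC ∥ FG]
   → G = (3155/194, 2071/291)

G = (3155/194, 2071/291)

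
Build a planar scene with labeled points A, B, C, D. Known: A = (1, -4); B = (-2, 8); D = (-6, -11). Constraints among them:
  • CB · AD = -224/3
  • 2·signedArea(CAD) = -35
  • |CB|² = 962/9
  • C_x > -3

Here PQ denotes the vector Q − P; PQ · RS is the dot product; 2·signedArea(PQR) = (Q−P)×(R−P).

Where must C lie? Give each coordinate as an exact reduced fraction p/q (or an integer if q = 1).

1. C_x = -7/3  [CB · AD = -224/3 ∩ 2·signedArea(CAD) = -35]
2. C_y = -7/3  [CB · AD = -224/3 ∩ 2·signedArea(CAD) = -35]
   → C = (-7/3, -7/3)

C = (-7/3, -7/3)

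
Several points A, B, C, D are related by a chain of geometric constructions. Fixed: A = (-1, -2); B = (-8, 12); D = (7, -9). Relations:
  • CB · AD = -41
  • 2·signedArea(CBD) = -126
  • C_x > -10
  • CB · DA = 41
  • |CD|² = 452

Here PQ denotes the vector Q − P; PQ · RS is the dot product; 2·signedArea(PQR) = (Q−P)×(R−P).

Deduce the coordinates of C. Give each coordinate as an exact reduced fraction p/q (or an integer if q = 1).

1. C_x = -9  [2·signedArea(CBD) = -126 ∩ CB · AD = -41]
2. C_y = 5  [2·signedArea(CBD) = -126 ∩ CB · AD = -41]
   → C = (-9, 5)

C = (-9, 5)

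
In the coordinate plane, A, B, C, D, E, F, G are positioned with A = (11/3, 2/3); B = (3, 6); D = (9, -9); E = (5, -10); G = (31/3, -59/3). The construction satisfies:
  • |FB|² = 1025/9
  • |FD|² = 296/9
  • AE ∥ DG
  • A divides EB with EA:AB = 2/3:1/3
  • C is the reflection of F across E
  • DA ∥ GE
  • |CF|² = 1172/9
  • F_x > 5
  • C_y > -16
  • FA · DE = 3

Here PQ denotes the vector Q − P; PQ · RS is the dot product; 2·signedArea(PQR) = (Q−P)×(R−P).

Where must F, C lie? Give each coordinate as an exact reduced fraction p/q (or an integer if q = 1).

C = (13/3, -47/3)
F = (17/3, -13/3)

1. F_x = 17/3  [line 4·x + 1·y + -55/3 = 0 ∩ |FB|² = 1025/9]
2. F_y = -13/3  [line 4·x + 1·y + -55/3 = 0 ∩ |FB|² = 1025/9]
   → F = (17/3, -13/3)
3. C_x = 13/3  [C is the reflection of F across E]
4. C_y = -47/3  [C is the reflection of F across E]
   → C = (13/3, -47/3)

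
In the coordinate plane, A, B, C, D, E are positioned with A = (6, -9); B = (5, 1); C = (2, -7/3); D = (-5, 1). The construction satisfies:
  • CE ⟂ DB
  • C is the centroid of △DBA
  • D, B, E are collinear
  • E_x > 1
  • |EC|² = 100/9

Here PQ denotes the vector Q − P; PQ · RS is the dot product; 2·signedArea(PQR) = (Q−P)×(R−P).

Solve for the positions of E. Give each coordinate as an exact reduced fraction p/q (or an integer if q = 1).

1. E_x = 2  [D, B, E are collinear ∩ CE ⟂ DB]
2. E_y = 1  [D, B, E are collinear ∩ CE ⟂ DB]
   → E = (2, 1)

E = (2, 1)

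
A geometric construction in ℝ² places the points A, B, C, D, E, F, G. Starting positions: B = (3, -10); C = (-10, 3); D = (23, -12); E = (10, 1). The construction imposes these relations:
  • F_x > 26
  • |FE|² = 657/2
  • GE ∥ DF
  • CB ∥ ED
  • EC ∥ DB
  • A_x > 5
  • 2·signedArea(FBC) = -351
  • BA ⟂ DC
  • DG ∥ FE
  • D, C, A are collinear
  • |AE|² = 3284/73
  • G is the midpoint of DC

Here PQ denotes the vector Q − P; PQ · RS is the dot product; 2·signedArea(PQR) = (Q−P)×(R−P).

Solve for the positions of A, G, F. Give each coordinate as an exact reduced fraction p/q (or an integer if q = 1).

A = (414/73, -301/73)
F = (53/2, -13/2)
G = (13/2, -9/2)

1. A_x = 414/73  [D, C, A are collinear ∩ BA ⟂ DC]
2. A_y = -301/73  [D, C, A are collinear ∩ BA ⟂ DC]
   → A = (414/73, -301/73)
3. G_x = 13/2  [G is the midpoint of DC]
4. G_y = -9/2  [G is the midpoint of DC]
   → G = (13/2, -9/2)
5. F_x = 53/2  [DG ∥ FE ∩ GE ∥ DF]
6. F_y = -13/2  [DG ∥ FE ∩ GE ∥ DF]
   → F = (53/2, -13/2)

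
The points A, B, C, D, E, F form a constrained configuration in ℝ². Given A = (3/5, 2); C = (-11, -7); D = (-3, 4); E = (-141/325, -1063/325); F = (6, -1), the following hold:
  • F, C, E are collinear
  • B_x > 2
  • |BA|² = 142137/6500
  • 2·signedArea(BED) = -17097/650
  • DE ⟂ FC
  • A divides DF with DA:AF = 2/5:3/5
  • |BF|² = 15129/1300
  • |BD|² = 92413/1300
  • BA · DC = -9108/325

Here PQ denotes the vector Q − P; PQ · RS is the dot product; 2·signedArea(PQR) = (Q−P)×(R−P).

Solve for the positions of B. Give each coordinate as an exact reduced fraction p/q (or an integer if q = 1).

B = (1809/650, -694/325)

1. B_x = 1809/650  [BA · DC = -9108/325 ∩ 2·signedArea(BED) = -17097/650]
2. B_y = -694/325  [BA · DC = -9108/325 ∩ 2·signedArea(BED) = -17097/650]
   → B = (1809/650, -694/325)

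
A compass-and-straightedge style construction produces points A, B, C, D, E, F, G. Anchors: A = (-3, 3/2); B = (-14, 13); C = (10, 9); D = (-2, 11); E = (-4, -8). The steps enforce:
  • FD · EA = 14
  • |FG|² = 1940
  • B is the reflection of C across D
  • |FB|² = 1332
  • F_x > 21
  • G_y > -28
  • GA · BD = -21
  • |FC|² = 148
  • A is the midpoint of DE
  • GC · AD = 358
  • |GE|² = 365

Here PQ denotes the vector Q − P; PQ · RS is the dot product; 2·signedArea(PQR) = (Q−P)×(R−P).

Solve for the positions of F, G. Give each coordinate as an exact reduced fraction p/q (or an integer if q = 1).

F = (22, 7)
G = (-6, -27)

1. F_x = 22  [line -1·x + -19/2·y + 177/2 = 0 ∩ |FC|² = 148]
2. F_y = 7  [line -1·x + -19/2·y + 177/2 = 0 ∩ |FC|² = 148]
   → F = (22, 7)
3. G_x = -6  [GC · AD = 358 ∩ GA · BD = -21]
4. G_y = -27  [GC · AD = 358 ∩ GA · BD = -21]
   → G = (-6, -27)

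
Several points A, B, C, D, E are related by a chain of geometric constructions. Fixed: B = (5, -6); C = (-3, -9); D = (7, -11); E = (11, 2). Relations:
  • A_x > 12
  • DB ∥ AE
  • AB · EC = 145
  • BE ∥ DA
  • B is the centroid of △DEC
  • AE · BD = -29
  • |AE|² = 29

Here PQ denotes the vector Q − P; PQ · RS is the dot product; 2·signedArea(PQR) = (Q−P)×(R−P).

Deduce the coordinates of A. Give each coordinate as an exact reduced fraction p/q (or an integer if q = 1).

A = (13, -3)

1. A_x = 13  [DB ∥ AE ∩ BE ∥ DA]
2. A_y = -3  [DB ∥ AE ∩ BE ∥ DA]
   → A = (13, -3)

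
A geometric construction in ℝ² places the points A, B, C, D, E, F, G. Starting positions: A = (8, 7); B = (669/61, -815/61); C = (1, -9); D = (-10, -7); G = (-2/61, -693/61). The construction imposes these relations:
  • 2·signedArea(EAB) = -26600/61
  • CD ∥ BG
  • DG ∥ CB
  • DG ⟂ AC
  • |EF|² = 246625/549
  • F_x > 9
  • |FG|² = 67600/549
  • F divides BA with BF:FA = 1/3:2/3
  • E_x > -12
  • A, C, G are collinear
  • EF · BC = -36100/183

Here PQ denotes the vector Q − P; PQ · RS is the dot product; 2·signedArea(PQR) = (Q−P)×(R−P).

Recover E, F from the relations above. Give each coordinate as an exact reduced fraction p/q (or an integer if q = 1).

1. F_x = 1826/183  [F divides BA with BF:FA = 1/3:2/3]
2. F_y = -401/61  [F divides BA with BF:FA = 1/3:2/3]
   → F = (1826/183, -401/61)
3. E_x = -673/61  [EF · BC = -36100/183 ∩ 2·signedArea(EAB) = -26600/61]
4. E_y = -571/61  [EF · BC = -36100/183 ∩ 2·signedArea(EAB) = -26600/61]
   → E = (-673/61, -571/61)

E = (-673/61, -571/61)
F = (1826/183, -401/61)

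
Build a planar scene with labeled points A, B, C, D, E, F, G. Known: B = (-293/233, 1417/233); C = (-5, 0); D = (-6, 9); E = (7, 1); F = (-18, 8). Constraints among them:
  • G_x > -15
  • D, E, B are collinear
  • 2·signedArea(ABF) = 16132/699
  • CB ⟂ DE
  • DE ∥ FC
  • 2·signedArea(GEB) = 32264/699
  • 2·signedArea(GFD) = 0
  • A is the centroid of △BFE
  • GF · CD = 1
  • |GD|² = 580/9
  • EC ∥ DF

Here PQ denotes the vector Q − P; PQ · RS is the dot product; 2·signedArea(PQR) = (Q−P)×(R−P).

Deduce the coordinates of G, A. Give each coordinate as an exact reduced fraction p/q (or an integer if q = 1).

A = (-952/233, 3514/699)
G = (-14, 25/3)

1. G_x = -14  [2·signedArea(GFD) = 0 ∩ 2·signedArea(GEB) = 32264/699]
2. G_y = 25/3  [2·signedArea(GFD) = 0 ∩ 2·signedArea(GEB) = 32264/699]
   → G = (-14, 25/3)
3. A_x = -952/233  [A is the centroid of △BFE]
4. A_y = 3514/699  [A is the centroid of △BFE]
   → A = (-952/233, 3514/699)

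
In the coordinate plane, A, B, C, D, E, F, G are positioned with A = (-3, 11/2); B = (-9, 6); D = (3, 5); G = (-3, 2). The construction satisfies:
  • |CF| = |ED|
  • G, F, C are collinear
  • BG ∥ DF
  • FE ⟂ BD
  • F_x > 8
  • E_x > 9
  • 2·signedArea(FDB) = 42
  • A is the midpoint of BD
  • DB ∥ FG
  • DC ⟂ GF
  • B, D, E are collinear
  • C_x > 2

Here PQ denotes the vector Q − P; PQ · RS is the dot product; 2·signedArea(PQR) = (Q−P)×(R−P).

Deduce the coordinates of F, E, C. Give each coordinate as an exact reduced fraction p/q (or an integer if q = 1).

1. F_x = 9  [DB ∥ FG ∩ BG ∥ DF]
2. F_y = 1  [DB ∥ FG ∩ BG ∥ DF]
   → F = (9, 1)
3. E_x = 1347/145  [B, D, E are collinear ∩ FE ⟂ BD]
4. E_y = 649/145  [B, D, E are collinear ∩ FE ⟂ BD]
   → E = (1347/145, 649/145)
5. C_x = 393/145  [G, F, C are collinear ∩ DC ⟂ GF]
6. C_y = 221/145  [G, F, C are collinear ∩ DC ⟂ GF]
   → C = (393/145, 221/145)

C = (393/145, 221/145)
E = (1347/145, 649/145)
F = (9, 1)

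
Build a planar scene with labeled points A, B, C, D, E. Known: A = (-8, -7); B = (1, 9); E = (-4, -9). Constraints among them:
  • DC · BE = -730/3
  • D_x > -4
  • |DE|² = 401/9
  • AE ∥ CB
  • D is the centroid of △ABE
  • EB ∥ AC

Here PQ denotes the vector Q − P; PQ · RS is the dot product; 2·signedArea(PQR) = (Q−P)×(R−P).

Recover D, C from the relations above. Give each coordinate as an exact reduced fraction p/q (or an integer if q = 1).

C = (-3, 11)
D = (-11/3, -7/3)

1. D_x = -11/3  [D is the centroid of △ABE]
2. D_y = -7/3  [D is the centroid of △ABE]
   → D = (-11/3, -7/3)
3. C_x = -3  [AE ∥ CB ∩ EB ∥ AC]
4. C_y = 11  [AE ∥ CB ∩ EB ∥ AC]
   → C = (-3, 11)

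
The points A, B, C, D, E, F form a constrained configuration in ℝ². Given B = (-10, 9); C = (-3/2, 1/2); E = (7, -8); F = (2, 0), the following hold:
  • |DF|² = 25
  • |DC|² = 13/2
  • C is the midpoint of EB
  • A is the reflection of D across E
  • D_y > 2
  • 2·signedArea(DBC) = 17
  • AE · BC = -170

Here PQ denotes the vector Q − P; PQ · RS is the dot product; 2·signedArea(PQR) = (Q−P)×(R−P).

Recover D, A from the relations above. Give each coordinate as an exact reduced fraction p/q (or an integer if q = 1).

A = (16, -19)
D = (-2, 3)

1. D_x = -2  [line 17/2·x + 17/2·y + -17/2 = 0 ∩ |DF|² = 25]
2. D_y = 3  [line 17/2·x + 17/2·y + -17/2 = 0 ∩ |DF|² = 25]
   → D = (-2, 3)
3. A_x = 16  [A is the reflection of D across E]
4. A_y = -19  [A is the reflection of D across E]
   → A = (16, -19)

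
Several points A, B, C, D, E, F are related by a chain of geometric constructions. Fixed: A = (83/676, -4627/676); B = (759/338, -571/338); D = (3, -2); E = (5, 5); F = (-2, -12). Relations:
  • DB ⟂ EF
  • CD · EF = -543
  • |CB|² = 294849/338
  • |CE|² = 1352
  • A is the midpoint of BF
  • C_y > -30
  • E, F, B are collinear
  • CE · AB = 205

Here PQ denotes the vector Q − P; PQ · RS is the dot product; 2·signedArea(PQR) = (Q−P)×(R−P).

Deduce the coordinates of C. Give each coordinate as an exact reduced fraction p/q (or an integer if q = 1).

C = (-9, -29)

1. C_x = -9  [line -1435/676·x + -3485/676·y + -28495/169 = 0 ∩ |CE|² = 1352]
2. C_y = -29  [line -1435/676·x + -3485/676·y + -28495/169 = 0 ∩ |CE|² = 1352]
   → C = (-9, -29)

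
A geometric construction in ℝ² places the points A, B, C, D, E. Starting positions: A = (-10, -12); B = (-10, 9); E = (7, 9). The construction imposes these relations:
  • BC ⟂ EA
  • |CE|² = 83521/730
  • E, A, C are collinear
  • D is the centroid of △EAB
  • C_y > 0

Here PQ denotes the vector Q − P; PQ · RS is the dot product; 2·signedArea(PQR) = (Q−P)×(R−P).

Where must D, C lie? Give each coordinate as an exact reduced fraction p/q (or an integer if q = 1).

C = (197/730, 501/730)
D = (-13/3, 2)

1. D_x = -13/3  [D is the centroid of △EAB]
2. D_y = 2  [D is the centroid of △EAB]
   → D = (-13/3, 2)
3. C_x = 197/730  [E, A, C are collinear ∩ BC ⟂ EA]
4. C_y = 501/730  [E, A, C are collinear ∩ BC ⟂ EA]
   → C = (197/730, 501/730)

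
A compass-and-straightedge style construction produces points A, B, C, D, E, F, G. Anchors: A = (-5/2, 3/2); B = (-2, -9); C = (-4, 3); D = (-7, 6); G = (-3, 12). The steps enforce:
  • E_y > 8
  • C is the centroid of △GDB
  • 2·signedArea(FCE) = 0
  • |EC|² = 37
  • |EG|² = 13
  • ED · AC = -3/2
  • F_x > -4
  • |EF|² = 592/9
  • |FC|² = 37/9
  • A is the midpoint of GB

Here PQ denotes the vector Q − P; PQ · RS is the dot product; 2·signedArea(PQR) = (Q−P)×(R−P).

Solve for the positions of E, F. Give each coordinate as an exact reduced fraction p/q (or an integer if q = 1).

E = (-5, 9)
F = (-11/3, 1)

1. E_x = -5  [line 3/2·x + -3/2·y + 21 = 0 ∩ |EC|² = 37]
2. E_y = 9  [line 3/2·x + -3/2·y + 21 = 0 ∩ |EC|² = 37]
   → E = (-5, 9)
3. F_x = -11/3  [line -6·x + -1·y + -21 = 0 ∩ |FC|² = 37/9]
4. F_y = 1  [line -6·x + -1·y + -21 = 0 ∩ |FC|² = 37/9]
   → F = (-11/3, 1)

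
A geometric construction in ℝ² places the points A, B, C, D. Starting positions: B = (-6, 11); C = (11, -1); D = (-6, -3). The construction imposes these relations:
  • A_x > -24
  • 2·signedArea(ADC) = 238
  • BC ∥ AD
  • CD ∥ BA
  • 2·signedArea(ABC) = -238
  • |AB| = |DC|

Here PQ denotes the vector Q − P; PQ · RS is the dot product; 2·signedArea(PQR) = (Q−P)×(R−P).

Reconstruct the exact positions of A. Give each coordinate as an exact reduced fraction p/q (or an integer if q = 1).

1. A_x = -23  [BC ∥ AD ∩ CD ∥ BA]
2. A_y = 9  [BC ∥ AD ∩ CD ∥ BA]
   → A = (-23, 9)

A = (-23, 9)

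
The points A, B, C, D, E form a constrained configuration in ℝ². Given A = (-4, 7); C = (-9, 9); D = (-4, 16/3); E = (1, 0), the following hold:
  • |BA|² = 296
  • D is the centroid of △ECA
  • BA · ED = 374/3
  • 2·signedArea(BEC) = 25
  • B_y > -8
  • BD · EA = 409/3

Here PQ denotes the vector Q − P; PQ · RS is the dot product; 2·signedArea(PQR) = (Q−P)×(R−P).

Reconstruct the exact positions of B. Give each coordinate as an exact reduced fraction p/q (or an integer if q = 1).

1. B_x = 6  [BD · EA = 409/3 ∩ 2·signedArea(BEC) = 25]
2. B_y = -7  [BD · EA = 409/3 ∩ 2·signedArea(BEC) = 25]
   → B = (6, -7)

B = (6, -7)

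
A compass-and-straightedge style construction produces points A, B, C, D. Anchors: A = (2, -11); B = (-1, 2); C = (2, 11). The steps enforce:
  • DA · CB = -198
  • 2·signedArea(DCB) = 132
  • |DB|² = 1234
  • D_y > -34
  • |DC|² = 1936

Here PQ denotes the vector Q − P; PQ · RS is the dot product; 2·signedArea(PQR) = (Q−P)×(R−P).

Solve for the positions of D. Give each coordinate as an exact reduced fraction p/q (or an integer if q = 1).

1. D_x = 2  [2·signedArea(DCB) = 132 ∩ DA · CB = -198]
2. D_y = -33  [2·signedArea(DCB) = 132 ∩ DA · CB = -198]
   → D = (2, -33)

D = (2, -33)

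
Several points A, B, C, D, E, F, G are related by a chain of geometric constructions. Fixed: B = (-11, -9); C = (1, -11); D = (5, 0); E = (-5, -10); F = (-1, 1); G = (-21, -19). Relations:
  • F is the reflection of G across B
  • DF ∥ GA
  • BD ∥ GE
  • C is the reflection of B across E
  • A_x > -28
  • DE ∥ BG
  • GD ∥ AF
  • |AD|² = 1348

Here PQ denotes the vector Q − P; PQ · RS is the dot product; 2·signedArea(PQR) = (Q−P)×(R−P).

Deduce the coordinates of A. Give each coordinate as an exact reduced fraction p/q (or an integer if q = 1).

1. A_x = -27  [GD ∥ AF ∩ DF ∥ GA]
2. A_y = -18  [GD ∥ AF ∩ DF ∥ GA]
   → A = (-27, -18)

A = (-27, -18)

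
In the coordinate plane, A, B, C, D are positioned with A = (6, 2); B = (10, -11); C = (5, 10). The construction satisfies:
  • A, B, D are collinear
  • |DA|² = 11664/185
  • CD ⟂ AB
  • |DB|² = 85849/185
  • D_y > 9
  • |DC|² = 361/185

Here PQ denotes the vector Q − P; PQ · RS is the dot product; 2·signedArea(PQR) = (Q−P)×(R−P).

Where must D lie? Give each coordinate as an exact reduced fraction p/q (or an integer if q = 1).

D = (678/185, 1774/185)

1. D_x = 678/185  [A, B, D are collinear ∩ CD ⟂ AB]
2. D_y = 1774/185  [A, B, D are collinear ∩ CD ⟂ AB]
   → D = (678/185, 1774/185)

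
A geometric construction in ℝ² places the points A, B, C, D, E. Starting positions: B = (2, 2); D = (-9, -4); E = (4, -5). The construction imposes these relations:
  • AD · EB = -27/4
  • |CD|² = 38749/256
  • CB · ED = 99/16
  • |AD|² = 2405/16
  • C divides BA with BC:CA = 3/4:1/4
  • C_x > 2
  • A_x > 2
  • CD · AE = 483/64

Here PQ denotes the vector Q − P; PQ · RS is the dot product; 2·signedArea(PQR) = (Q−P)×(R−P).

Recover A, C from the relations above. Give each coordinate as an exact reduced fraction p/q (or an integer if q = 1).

A = (5/2, 1/4)
C = (19/8, 11/16)

1. A_x = 5/2  [line 2·x + -7·y + -13/4 = 0 ∩ |AD|² = 2405/16]
2. A_y = 1/4  [line 2·x + -7·y + -13/4 = 0 ∩ |AD|² = 2405/16]
   → A = (5/2, 1/4)
3. C_x = 19/8  [C divides BA with BC:CA = 3/4:1/4]
4. C_y = 11/16  [C divides BA with BC:CA = 3/4:1/4]
   → C = (19/8, 11/16)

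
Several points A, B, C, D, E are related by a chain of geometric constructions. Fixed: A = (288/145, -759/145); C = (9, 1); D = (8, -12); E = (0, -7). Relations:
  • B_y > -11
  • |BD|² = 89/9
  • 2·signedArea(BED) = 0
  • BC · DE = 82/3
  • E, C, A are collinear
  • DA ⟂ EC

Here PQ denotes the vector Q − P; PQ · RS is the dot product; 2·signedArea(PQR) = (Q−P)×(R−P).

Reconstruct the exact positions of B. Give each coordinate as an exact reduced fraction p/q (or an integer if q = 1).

1. B_x = 16/3  [2·signedArea(BED) = 0 ∩ BC · DE = 82/3]
2. B_y = -31/3  [2·signedArea(BED) = 0 ∩ BC · DE = 82/3]
   → B = (16/3, -31/3)

B = (16/3, -31/3)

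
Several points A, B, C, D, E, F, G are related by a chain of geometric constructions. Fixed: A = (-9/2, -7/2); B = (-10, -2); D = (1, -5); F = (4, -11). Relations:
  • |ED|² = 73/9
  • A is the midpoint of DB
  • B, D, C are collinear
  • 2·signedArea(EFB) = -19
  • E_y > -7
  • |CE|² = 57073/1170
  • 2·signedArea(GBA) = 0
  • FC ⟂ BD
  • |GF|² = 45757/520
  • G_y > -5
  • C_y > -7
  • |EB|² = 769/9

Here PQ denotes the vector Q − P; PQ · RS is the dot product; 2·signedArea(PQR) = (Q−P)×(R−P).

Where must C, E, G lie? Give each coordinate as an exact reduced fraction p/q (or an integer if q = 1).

C = (691/130, -803/130)
E = (-5/3, -6)
G = (-609/260, -1063/260)

1. C_x = 691/130  [B, D, C are collinear ∩ FC ⟂ BD]
2. C_y = -803/130  [B, D, C are collinear ∩ FC ⟂ BD]
   → C = (691/130, -803/130)
3. E_x = -5/3  [line -9·x + -14·y + -99 = 0 ∩ |CE|² = 57073/1170]
4. E_y = -6  [line -9·x + -14·y + -99 = 0 ∩ |CE|² = 57073/1170]
   → E = (-5/3, -6)
5. G_x = -609/260  [line 3/2·x + 11/2·y + 26 = 0 ∩ |GF|² = 45757/520]
6. G_y = -1063/260  [line 3/2·x + 11/2·y + 26 = 0 ∩ |GF|² = 45757/520]
   → G = (-609/260, -1063/260)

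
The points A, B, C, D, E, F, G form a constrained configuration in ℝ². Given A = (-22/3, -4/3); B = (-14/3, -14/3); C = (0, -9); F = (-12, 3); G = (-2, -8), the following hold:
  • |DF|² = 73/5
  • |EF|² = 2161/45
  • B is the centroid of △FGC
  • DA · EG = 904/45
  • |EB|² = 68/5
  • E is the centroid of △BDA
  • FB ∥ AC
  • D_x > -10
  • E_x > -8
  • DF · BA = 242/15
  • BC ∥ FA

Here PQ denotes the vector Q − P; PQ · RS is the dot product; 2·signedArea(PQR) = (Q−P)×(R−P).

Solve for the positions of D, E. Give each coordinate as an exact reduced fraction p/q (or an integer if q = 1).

D = (-46/5, 2/5)
E = (-106/15, -28/15)

1. D_x = -46/5  [line 8/3·x + -10/3·y + 388/15 = 0 ∩ |DF|² = 73/5]
2. D_y = 2/5  [line 8/3·x + -10/3·y + 388/15 = 0 ∩ |DF|² = 73/5]
   → D = (-46/5, 2/5)
3. E_x = -106/15  [E is the centroid of △BDA]
4. E_y = -28/15  [E is the centroid of △BDA]
   → E = (-106/15, -28/15)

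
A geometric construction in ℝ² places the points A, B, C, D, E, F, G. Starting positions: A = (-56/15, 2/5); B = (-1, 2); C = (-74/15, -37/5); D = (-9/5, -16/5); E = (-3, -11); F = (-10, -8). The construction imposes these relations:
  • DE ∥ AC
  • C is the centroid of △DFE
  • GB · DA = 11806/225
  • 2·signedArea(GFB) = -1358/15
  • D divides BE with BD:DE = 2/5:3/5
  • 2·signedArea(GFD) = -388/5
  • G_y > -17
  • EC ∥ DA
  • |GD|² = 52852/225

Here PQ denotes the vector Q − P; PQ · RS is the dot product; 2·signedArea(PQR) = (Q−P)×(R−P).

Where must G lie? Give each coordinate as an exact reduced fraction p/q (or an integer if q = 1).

G = (-133/15, -84/5)

1. G_x = -133/15  [2·signedArea(GFB) = -1358/15 ∩ 2·signedArea(GFD) = -388/5]
2. G_y = -84/5  [2·signedArea(GFB) = -1358/15 ∩ 2·signedArea(GFD) = -388/5]
   → G = (-133/15, -84/5)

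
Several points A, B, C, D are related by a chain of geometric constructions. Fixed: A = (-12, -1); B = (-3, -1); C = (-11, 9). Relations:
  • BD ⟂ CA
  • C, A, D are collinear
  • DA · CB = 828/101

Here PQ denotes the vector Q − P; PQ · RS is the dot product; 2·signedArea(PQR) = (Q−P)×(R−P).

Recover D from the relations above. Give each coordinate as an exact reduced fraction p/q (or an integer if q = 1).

D = (-1203/101, -11/101)

1. D_x = -1203/101  [C, A, D are collinear ∩ BD ⟂ CA]
2. D_y = -11/101  [C, A, D are collinear ∩ BD ⟂ CA]
   → D = (-1203/101, -11/101)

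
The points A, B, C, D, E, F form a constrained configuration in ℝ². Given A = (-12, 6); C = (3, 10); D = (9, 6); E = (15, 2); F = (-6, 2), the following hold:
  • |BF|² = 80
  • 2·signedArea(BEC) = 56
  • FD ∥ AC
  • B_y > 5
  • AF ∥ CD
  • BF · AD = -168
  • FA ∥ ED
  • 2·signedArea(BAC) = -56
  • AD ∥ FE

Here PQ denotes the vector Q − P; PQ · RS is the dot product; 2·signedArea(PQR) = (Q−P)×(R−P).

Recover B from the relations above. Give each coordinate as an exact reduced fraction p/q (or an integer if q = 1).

B = (2, 6)

1. B_x = 2  [2·signedArea(BEC) = 56 ∩ 2·signedArea(BAC) = -56]
2. B_y = 6  [2·signedArea(BEC) = 56 ∩ 2·signedArea(BAC) = -56]
   → B = (2, 6)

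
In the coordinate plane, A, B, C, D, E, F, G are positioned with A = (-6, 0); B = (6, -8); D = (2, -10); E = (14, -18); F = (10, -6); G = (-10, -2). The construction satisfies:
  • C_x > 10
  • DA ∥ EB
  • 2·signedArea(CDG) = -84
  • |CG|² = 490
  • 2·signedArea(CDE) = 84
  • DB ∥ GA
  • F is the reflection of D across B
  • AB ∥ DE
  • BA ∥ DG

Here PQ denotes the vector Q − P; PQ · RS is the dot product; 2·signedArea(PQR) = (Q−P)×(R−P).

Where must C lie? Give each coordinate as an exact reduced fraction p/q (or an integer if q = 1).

C = (11, -9)

1. C_x = 11  [line -8·x + -12·y + -20 = 0 ∩ |CG|² = 490]
2. C_y = -9  [line -8·x + -12·y + -20 = 0 ∩ |CG|² = 490]
   → C = (11, -9)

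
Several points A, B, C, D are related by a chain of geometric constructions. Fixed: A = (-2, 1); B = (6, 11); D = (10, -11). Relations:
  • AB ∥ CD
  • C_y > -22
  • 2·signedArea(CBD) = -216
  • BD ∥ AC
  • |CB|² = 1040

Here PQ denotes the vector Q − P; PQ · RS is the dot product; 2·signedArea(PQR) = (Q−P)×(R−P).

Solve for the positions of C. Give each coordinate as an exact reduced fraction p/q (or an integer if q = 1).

1. C_x = 2  [AB ∥ CD ∩ BD ∥ AC]
2. C_y = -21  [AB ∥ CD ∩ BD ∥ AC]
   → C = (2, -21)

C = (2, -21)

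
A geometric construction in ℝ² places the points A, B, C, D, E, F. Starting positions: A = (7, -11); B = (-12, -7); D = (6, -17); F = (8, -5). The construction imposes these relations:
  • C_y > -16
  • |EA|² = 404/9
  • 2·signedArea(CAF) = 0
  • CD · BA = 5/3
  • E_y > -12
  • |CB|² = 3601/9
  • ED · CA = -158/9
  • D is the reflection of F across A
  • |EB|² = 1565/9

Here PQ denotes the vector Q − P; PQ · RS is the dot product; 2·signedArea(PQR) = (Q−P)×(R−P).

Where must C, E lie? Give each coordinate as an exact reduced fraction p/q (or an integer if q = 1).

1. C_x = 19/3  [2·signedArea(CAF) = 0 ∩ CD · BA = 5/3]
2. C_y = -15  [2·signedArea(CAF) = 0 ∩ CD · BA = 5/3]
   → C = (19/3, -15)
3. E_x = 1/3  [line -2/3·x + -4·y + -418/9 = 0 ∩ |EA|² = 404/9]
4. E_y = -35/3  [line -2/3·x + -4·y + -418/9 = 0 ∩ |EA|² = 404/9]
   → E = (1/3, -35/3)

C = (19/3, -15)
E = (1/3, -35/3)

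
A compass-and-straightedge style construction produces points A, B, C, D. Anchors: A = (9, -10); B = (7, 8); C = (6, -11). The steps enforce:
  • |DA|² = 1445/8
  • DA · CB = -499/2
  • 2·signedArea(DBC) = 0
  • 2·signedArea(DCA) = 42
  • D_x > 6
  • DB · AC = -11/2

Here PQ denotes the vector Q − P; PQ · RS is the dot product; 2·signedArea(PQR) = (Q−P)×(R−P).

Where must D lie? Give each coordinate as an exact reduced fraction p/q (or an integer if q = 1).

1. D_x = 27/4  [2·signedArea(DBC) = 0 ∩ 2·signedArea(DCA) = 42]
2. D_y = 13/4  [2·signedArea(DBC) = 0 ∩ 2·signedArea(DCA) = 42]
   → D = (27/4, 13/4)

D = (27/4, 13/4)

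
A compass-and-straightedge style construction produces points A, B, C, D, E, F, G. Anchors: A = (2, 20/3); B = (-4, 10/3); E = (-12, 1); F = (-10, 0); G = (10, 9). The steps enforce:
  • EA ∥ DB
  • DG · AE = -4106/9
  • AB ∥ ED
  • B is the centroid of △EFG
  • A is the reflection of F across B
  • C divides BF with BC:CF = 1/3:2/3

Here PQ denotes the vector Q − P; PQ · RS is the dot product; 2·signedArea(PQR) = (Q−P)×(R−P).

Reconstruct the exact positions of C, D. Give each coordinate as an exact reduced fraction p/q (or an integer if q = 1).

1. C_x = -6  [C divides BF with BC:CF = 1/3:2/3]
2. C_y = 20/9  [C divides BF with BC:CF = 1/3:2/3]
   → C = (-6, 20/9)
3. D_x = -18  [EA ∥ DB ∩ AB ∥ ED]
4. D_y = -7/3  [EA ∥ DB ∩ AB ∥ ED]
   → D = (-18, -7/3)

C = (-6, 20/9)
D = (-18, -7/3)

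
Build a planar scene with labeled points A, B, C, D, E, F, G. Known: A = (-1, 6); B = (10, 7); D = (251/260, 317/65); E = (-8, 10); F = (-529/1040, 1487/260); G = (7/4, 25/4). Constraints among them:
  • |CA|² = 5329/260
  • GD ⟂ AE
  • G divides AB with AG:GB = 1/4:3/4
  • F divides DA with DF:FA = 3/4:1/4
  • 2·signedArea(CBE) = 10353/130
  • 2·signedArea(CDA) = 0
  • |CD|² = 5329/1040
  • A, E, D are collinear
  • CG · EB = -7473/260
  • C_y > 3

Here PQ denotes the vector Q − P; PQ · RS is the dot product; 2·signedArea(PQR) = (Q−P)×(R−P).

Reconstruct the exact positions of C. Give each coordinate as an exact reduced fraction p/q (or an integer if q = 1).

C = (381/130, 244/65)

1. C_x = 381/130  [2·signedArea(CDA) = 0 ∩ 2·signedArea(CBE) = 10353/130]
2. C_y = 244/65  [2·signedArea(CDA) = 0 ∩ 2·signedArea(CBE) = 10353/130]
   → C = (381/130, 244/65)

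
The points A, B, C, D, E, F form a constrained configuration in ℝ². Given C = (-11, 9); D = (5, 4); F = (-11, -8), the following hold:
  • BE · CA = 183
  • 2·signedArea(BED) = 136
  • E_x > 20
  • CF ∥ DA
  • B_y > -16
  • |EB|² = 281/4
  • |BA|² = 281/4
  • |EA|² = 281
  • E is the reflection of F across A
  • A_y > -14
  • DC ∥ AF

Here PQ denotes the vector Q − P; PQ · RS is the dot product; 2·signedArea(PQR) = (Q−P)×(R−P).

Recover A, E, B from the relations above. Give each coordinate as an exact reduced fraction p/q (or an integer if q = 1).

A = (5, -13)
B = (13, -31/2)
E = (21, -18)

1. A_x = 5  [DC ∥ AF ∩ CF ∥ DA]
2. A_y = -13  [DC ∥ AF ∩ CF ∥ DA]
   → A = (5, -13)
3. E_x = 21  [E is the reflection of F across A]
4. E_y = -18  [E is the reflection of F across A]
   → E = (21, -18)
5. B_x = 13  [2·signedArea(BED) = 136 ∩ BE · CA = 183]
6. B_y = -31/2  [2·signedArea(BED) = 136 ∩ BE · CA = 183]
   → B = (13, -31/2)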